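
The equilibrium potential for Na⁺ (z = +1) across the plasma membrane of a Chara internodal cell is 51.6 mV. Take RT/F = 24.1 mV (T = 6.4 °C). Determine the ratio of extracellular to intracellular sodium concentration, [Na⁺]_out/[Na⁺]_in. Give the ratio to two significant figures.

ln([out]/[in]) = E·z/(24.1) = 51.6 × 1 / 24.1 = 2.1411
[out]/[in] = e^(2.1411) = 8.509

8.5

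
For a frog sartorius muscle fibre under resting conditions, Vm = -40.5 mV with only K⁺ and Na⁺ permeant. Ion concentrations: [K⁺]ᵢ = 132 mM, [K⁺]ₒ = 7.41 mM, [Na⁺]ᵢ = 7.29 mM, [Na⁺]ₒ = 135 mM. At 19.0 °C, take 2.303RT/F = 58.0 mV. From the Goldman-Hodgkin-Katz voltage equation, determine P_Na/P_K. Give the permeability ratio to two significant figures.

0.14

Let α = P_Na/P_K. GHK: Vm = 58.0·log₁₀[(Kₒ + α·Naₒ)/(Kᵢ + α·Naᵢ)].
10^(Vm/58.0) = 10^(-40.5/58.0) = 0.20032
So 0.20032·(Kᵢ + α·Naᵢ) = Kₒ + α·Naₒ → α = (0.20032·132.0 − 7.41) / (135.0 − 0.20032·7.29)
α = (26.44 − 7.41) / (135.0 − 1.46) = 19.03/133.5 = 0.1425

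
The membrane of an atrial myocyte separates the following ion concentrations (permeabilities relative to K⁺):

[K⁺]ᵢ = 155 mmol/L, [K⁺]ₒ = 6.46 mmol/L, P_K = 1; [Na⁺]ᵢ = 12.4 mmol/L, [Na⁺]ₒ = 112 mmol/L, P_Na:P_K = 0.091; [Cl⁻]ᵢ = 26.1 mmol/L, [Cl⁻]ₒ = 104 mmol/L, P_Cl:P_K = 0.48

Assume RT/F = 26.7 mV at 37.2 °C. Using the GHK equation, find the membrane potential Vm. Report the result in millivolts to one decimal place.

-52.2 mV

Vm = 26.7 · ln[(Σ P·[cation]ₒ + Σ P·[anion]ᵢ) / (Σ P·[cation]ᵢ + Σ P·[anion]ₒ)]
Numerator = 1×6.46 + 0.091×112 + 0.48×26.1 = 29.18
Denominator = 1×155 + 0.091×12.4 + 0.48×104 = 206
Vm = 26.7 · ln(0.14162) = 26.7 × (-1.9546) = -52.19 mV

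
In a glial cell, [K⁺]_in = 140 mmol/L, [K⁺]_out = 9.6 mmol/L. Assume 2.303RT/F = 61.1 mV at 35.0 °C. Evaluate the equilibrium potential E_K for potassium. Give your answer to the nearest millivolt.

E = (61.1/z) · log₁₀([K⁺]_out/[K⁺]_in) with z = +1.
= (61.1/1) · log₁₀(9.6/140) = 61.10 · log₁₀(0.06857)
= 61.10 · (-1.1639) = -71.11 mV

-71 mV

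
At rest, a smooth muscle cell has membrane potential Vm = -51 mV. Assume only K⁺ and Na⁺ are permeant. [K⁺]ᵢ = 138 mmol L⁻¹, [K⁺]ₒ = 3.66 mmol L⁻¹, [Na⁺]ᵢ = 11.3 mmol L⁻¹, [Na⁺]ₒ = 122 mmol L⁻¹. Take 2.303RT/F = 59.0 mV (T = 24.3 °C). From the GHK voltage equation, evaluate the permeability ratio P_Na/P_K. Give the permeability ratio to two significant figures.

Let α = P_Na/P_K. GHK: Vm = 59.0·log₁₀[(Kₒ + α·Naₒ)/(Kᵢ + α·Naᵢ)].
10^(Vm/59.0) = 10^(-51.0/59.0) = 0.13664
So 0.13664·(Kᵢ + α·Naᵢ) = Kₒ + α·Naₒ → α = (0.13664·138.0 − 3.66) / (122.0 − 0.13664·11.3)
α = (18.86 − 3.66) / (122.0 − 1.544) = 15.2/120.5 = 0.1262

0.13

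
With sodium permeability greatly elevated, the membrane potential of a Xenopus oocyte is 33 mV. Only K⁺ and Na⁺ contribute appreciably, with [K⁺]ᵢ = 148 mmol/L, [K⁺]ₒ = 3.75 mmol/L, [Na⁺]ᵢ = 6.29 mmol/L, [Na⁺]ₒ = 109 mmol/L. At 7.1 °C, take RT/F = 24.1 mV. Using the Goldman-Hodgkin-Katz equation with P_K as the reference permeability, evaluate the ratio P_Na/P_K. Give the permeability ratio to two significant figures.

Let α = P_Na/P_K. GHK: Vm = 24.1·ln[(Kₒ + α·Naₒ)/(Kᵢ + α·Naᵢ)].
e^(Vm/24.1) = e^(33.0/24.1) = 3.9326
So 3.9326·(Kᵢ + α·Naᵢ) = Kₒ + α·Naₒ → α = (3.9326·148.0 − 3.75) / (109.0 − 3.9326·6.29)
α = (582 − 3.75) / (109.0 − 24.74) = 578.3/84.26 = 6.863

6.9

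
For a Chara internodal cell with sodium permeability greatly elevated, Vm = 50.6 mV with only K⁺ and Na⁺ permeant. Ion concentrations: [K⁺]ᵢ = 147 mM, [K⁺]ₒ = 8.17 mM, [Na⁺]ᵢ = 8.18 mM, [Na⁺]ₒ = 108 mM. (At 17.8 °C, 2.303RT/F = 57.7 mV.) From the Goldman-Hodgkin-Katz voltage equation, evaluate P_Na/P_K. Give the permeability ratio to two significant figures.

Let α = P_Na/P_K. GHK: Vm = 57.7·log₁₀[(Kₒ + α·Naₒ)/(Kᵢ + α·Naᵢ)].
10^(Vm/57.7) = 10^(50.6/57.7) = 7.5327
So 7.5327·(Kᵢ + α·Naᵢ) = Kₒ + α·Naₒ → α = (7.5327·147.0 − 8.17) / (108.0 − 7.5327·8.18)
α = (1107 − 8.17) / (108.0 − 61.62) = 1099/46.38 = 23.7

24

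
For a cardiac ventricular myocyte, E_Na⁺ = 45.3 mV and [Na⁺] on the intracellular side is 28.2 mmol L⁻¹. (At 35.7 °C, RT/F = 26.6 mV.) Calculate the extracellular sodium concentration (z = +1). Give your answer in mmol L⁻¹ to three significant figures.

Nernst: E = (26.6/1) · ln([out]/[in]), so ln([out]/[in]) = 45.3 × 1 / 26.6 = 1.7030.
[out]/[in] = e^(1.7030) = 5.49.
[out] = 5.49 × 28.2 = 154.8 mmol L⁻¹.

155 mmol L⁻¹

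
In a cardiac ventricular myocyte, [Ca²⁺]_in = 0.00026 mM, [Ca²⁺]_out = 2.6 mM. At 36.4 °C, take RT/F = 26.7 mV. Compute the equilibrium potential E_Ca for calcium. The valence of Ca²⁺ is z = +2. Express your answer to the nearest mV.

E = (26.7/z) · ln([Ca²⁺]_out/[Ca²⁺]_in) with z = +2.
= (26.7/2) · ln(2.6/0.00026) = 13.35 · ln(1e+04)
= 13.35 · (9.2103) = 122.96 mV

123 mV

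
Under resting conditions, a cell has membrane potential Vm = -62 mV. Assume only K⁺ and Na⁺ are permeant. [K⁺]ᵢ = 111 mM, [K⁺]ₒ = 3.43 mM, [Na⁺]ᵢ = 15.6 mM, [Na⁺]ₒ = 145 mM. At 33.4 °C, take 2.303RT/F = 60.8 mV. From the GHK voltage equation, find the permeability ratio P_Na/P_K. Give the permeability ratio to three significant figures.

Let α = P_Na/P_K. GHK: Vm = 60.8·log₁₀[(Kₒ + α·Naₒ)/(Kᵢ + α·Naᵢ)].
10^(Vm/60.8) = 10^(-62.0/60.8) = 0.095557
So 0.095557·(Kᵢ + α·Naᵢ) = Kₒ + α·Naₒ → α = (0.095557·111.0 − 3.43) / (145.0 − 0.095557·15.6)
α = (10.61 − 3.43) / (145.0 − 1.491) = 7.177/143.5 = 0.05001

0.0500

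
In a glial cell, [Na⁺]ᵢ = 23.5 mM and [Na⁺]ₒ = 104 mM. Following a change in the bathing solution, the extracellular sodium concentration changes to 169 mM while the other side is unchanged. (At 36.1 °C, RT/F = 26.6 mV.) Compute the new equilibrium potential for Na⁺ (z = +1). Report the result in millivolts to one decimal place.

After the shift: [Na⁺]_out = 169, [Na⁺]_in = 23.5 mM.
E_new = (26.6/1)·ln(169/23.5) = 26.60 · (1.9729) = 52.48 mV

52.5 mV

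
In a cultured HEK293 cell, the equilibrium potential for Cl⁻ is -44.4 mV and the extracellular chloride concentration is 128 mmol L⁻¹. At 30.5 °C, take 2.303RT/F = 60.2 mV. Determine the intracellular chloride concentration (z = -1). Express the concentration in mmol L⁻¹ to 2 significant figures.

23 mmol L⁻¹

Nernst: E = (60.2/-1) · log₁₀([out]/[in]), so log₁₀([out]/[in]) = -44.4 × -1 / 60.2 = 0.7375.
[out]/[in] = 10^(0.7375) = 5.464.
[in] = 128 / 5.464 = 23.42 mmol L⁻¹.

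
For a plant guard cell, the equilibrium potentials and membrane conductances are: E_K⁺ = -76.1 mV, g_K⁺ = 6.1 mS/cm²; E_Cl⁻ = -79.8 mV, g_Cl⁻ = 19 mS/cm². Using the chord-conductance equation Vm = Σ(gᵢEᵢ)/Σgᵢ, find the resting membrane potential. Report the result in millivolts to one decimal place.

-78.9 mV

Σ gᵢEᵢ = 6.1·(-76.1) + 19·(-79.8) = -1980.41
Σ gᵢ = 6.1 + 19 = 25.1
Vm = -1980.41 / 25.1 = -78.90 mV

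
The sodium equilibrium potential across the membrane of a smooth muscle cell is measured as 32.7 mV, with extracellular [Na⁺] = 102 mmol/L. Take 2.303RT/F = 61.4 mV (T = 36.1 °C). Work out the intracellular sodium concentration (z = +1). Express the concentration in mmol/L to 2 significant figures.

30 mmol/L

Nernst: E = (61.4/1) · log₁₀([out]/[in]), so log₁₀([out]/[in]) = 32.7 × 1 / 61.4 = 0.5326.
[out]/[in] = 10^(0.5326) = 3.409.
[in] = 102 / 3.409 = 29.92 mmol/L.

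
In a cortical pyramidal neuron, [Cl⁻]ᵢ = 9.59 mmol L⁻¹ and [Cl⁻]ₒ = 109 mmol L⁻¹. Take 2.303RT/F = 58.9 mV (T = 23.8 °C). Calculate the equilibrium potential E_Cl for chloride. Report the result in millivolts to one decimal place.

E = (58.9/z) · log₁₀([Cl⁻]_out/[Cl⁻]_in) with z = -1.
For an anion, dividing by z = -1 reverses the sign.
= (58.9/-1) · log₁₀(109/9.59) = -58.90 · log₁₀(11.37)
= -58.90 · (1.0556) = -62.18 mV

-62.2 mV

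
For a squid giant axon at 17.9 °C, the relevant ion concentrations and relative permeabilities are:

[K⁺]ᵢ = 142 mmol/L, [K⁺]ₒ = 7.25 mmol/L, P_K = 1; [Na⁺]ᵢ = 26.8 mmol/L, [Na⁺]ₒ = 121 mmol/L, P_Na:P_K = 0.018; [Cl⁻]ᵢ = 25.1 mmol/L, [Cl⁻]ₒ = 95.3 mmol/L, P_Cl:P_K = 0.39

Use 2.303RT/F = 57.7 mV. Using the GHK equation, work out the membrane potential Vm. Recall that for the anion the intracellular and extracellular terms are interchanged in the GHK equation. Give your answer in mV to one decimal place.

Vm = 57.7 · log₁₀[(Σ P·[cation]ₒ + Σ P·[anion]ᵢ) / (Σ P·[cation]ᵢ + Σ P·[anion]ₒ)]
Numerator = 1×7.25 + 0.018×121 + 0.39×25.1 = 19.22
Denominator = 1×142 + 0.018×26.8 + 0.39×95.3 = 179.6
Vm = 57.7 · log₁₀(0.10697) = 57.7 × (-0.9707) = -56.01 mV

-56.0 mV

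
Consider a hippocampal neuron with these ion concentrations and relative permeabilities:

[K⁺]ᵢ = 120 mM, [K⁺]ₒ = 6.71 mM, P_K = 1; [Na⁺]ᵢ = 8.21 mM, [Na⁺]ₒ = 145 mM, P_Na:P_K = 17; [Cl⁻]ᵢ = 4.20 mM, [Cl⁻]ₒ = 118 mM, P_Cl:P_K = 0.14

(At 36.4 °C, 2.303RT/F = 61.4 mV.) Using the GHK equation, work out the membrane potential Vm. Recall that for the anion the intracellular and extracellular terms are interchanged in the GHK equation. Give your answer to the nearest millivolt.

Vm = 61.4 · log₁₀[(Σ P·[cation]ₒ + Σ P·[anion]ᵢ) / (Σ P·[cation]ᵢ + Σ P·[anion]ₒ)]
Numerator = 1×6.71 + 17×145 + 0.14×4.20 = 2472
Denominator = 1×120 + 17×8.21 + 0.14×118 = 276.1
Vm = 61.4 · log₁₀(8.9547) = 61.4 × (0.9521) = 58.46 mV

58 mV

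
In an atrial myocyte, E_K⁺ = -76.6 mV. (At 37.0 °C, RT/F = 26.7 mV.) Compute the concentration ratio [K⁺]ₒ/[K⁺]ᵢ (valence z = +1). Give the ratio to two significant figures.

ln([out]/[in]) = E·z/(26.7) = -76.6 × 1 / 26.7 = -2.8689
[out]/[in] = e^(-2.8689) = 0.05676

0.057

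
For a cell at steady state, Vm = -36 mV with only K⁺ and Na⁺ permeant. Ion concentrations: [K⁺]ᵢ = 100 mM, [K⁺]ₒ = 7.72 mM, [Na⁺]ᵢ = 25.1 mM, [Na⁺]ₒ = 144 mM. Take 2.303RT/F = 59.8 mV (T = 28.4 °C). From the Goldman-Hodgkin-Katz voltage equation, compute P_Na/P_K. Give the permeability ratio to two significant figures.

Let α = P_Na/P_K. GHK: Vm = 59.8·log₁₀[(Kₒ + α·Naₒ)/(Kᵢ + α·Naᵢ)].
10^(Vm/59.8) = 10^(-36.0/59.8) = 0.25003
So 0.25003·(Kᵢ + α·Naᵢ) = Kₒ + α·Naₒ → α = (0.25003·100.0 − 7.72) / (144.0 − 0.25003·25.1)
α = (25 − 7.72) / (144.0 − 6.276) = 17.28/137.7 = 0.1255

0.13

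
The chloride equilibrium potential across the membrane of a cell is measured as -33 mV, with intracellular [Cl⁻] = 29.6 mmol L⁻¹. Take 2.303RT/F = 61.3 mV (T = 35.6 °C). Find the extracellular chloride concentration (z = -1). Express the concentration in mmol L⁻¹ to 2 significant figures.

100 mmol L⁻¹

Nernst: E = (61.3/-1) · log₁₀([out]/[in]), so log₁₀([out]/[in]) = -33.0 × -1 / 61.3 = 0.5383.
[out]/[in] = 10^(0.5383) = 3.454.
[out] = 3.454 × 29.6 = 102.2 mmol L⁻¹.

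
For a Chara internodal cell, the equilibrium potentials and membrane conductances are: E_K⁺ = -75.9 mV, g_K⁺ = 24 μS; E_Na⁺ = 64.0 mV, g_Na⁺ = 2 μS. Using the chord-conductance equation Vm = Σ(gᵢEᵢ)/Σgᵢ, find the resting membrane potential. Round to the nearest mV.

Σ gᵢEᵢ = 24·(-75.9) + 2·(64.0) = -1693.60
Σ gᵢ = 24 + 2 = 26
Vm = -1693.60 / 26 = -65.14 mV

-65 mV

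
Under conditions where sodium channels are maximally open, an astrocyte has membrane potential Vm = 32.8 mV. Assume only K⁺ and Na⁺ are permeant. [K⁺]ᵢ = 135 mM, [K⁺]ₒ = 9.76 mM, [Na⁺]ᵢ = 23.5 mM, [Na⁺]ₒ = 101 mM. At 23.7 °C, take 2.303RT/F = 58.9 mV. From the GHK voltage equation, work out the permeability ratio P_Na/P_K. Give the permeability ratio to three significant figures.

Let α = P_Na/P_K. GHK: Vm = 58.9·log₁₀[(Kₒ + α·Naₒ)/(Kᵢ + α·Naᵢ)].
10^(Vm/58.9) = 10^(32.8/58.9) = 3.6048
So 3.6048·(Kᵢ + α·Naᵢ) = Kₒ + α·Naₒ → α = (3.6048·135.0 − 9.76) / (101.0 − 3.6048·23.5)
α = (486.6 − 9.76) / (101.0 − 84.71) = 476.9/16.29 = 29.28

29.3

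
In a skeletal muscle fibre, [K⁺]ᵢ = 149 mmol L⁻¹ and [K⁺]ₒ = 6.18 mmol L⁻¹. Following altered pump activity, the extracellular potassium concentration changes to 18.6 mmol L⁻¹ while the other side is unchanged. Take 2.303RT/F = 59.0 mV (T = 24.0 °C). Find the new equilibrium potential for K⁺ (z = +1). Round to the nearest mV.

-53 mV

After the shift: [K⁺]_out = 18.6, [K⁺]_in = 149 mmol L⁻¹.
E_new = (59.0/1)·log₁₀(18.6/149) = 59.00 · (-0.9037) = -53.32 mV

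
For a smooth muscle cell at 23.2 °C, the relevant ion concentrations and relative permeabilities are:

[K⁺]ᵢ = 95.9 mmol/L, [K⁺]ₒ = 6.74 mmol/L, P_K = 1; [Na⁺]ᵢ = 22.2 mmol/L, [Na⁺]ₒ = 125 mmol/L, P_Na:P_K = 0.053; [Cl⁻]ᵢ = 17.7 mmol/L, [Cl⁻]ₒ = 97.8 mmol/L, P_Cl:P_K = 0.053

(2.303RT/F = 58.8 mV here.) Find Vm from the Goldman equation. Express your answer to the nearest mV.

Vm = 58.8 · log₁₀[(Σ P·[cation]ₒ + Σ P·[anion]ᵢ) / (Σ P·[cation]ᵢ + Σ P·[anion]ₒ)]
Numerator = 1×6.74 + 0.053×125 + 0.053×17.7 = 14.3
Denominator = 1×95.9 + 0.053×22.2 + 0.053×97.8 = 102.3
Vm = 58.8 · log₁₀(0.13987) = 58.8 × (-0.8543) = -50.23 mV

-50 mV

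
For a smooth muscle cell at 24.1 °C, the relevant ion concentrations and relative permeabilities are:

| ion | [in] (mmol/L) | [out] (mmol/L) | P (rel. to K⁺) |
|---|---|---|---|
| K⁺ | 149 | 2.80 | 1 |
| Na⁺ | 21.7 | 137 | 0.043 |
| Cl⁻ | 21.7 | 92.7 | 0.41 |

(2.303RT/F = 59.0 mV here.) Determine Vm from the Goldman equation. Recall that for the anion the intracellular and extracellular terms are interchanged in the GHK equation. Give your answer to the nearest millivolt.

-61 mV

Vm = 59.0 · log₁₀[(Σ P·[cation]ₒ + Σ P·[anion]ᵢ) / (Σ P·[cation]ᵢ + Σ P·[anion]ₒ)]
Numerator = 1×2.80 + 0.043×137 + 0.41×21.7 = 17.59
Denominator = 1×149 + 0.043×21.7 + 0.41×92.7 = 187.9
Vm = 59.0 · log₁₀(0.093583) = 59.0 × (-1.0288) = -60.70 mV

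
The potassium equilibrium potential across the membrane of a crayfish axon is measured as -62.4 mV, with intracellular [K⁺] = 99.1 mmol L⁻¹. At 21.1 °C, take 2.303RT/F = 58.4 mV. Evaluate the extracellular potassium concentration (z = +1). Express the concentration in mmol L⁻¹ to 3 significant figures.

Nernst: E = (58.4/1) · log₁₀([out]/[in]), so log₁₀([out]/[in]) = -62.4 × 1 / 58.4 = -1.0685.
[out]/[in] = 10^(-1.0685) = 0.08541.
[out] = 0.08541 × 99.1 = 8.464 mmol L⁻¹.

8.46 mmol L⁻¹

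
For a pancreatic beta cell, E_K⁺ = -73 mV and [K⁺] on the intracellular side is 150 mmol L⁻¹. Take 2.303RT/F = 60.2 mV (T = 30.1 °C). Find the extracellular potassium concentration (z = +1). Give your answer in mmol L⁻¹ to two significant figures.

9.2 mmol L⁻¹

Nernst: E = (60.2/1) · log₁₀([out]/[in]), so log₁₀([out]/[in]) = -73.0 × 1 / 60.2 = -1.2126.
[out]/[in] = 10^(-1.2126) = 0.06129.
[out] = 0.06129 × 150 = 9.193 mmol L⁻¹.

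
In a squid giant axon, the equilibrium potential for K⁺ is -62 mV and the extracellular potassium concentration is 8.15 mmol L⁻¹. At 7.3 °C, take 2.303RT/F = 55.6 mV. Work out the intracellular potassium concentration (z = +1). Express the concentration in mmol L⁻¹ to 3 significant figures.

106 mmol L⁻¹

Nernst: E = (55.6/1) · log₁₀([out]/[in]), so log₁₀([out]/[in]) = -62.0 × 1 / 55.6 = -1.1151.
[out]/[in] = 10^(-1.1151) = 0.07672.
[in] = 8.15 / 0.07672 = 106.2 mmol L⁻¹.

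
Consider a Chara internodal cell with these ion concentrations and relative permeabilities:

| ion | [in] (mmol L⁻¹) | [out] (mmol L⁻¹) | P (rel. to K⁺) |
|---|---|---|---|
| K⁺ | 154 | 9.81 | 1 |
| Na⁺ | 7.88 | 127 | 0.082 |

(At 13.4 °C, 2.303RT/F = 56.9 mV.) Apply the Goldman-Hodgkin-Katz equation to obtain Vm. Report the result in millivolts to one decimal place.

-50.3 mV

Vm = 56.9 · log₁₀[(Σ P·[cation]ₒ + Σ P·[anion]ᵢ) / (Σ P·[cation]ᵢ + Σ P·[anion]ₒ)]
Numerator = 1×9.81 + 0.082×127 = 20.22
Denominator = 1×154 + 0.082×7.88 = 154.6
Vm = 56.9 · log₁₀(0.13078) = 56.9 × (-0.8835) = -50.27 mV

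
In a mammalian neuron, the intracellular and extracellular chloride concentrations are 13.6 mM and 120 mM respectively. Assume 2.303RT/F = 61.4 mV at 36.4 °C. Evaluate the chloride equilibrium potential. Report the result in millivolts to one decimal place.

-58.1 mV

E = (61.4/z) · log₁₀([Cl⁻]_out/[Cl⁻]_in) with z = -1.
For an anion, dividing by z = -1 reverses the sign.
= (61.4/-1) · log₁₀(120/13.6) = -61.40 · log₁₀(8.824)
= -61.40 · (0.9456) = -58.06 mV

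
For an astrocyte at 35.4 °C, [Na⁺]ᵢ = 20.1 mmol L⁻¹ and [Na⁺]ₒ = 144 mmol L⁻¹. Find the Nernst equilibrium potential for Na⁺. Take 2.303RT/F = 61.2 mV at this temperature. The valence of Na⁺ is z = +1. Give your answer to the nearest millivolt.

52 mV

E = (61.2/z) · log₁₀([Na⁺]_out/[Na⁺]_in) with z = +1.
= (61.2/1) · log₁₀(144/20.1) = 61.20 · log₁₀(7.164)
= 61.20 · (0.8552) = 52.34 mV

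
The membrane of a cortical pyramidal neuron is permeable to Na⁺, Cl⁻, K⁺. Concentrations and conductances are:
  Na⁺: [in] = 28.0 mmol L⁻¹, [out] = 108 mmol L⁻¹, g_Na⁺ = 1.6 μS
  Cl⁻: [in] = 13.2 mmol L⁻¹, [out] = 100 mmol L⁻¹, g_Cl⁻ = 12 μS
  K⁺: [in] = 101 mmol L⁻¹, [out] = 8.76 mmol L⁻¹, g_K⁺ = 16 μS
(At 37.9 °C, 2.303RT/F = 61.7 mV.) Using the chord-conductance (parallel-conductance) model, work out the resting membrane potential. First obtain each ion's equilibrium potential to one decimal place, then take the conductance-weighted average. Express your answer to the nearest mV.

-55 mV

E_Na⁺ = (61.7/1)·log₁₀(108/28.0) = 36.2 mV
E_Cl⁻ = (61.7/-1)·log₁₀(100/13.2) = -54.3 mV
E_K⁺ = (61.7/1)·log₁₀(8.76/101) = -65.5 mV
Vm = (Σ gᵢEᵢ)/(Σ gᵢ) = (1.6·36.2 + 12·-54.3 + 16·-65.5) / (1.6 + 12 + 16)
= -1641.68 / 29.6 = -55.46 mV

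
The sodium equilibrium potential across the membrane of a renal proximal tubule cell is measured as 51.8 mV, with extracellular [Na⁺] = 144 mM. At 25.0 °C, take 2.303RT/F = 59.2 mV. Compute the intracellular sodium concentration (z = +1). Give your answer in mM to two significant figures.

19 mM

Nernst: E = (59.2/1) · log₁₀([out]/[in]), so log₁₀([out]/[in]) = 51.8 × 1 / 59.2 = 0.8750.
[out]/[in] = 10^(0.8750) = 7.499.
[in] = 144 / 7.499 = 19.2 mM.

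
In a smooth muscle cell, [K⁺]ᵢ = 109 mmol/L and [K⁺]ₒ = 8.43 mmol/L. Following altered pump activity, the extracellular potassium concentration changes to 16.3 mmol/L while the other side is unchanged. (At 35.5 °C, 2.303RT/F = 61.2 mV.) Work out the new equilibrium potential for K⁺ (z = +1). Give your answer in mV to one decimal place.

-50.5 mV

After the shift: [K⁺]_out = 16.3, [K⁺]_in = 109 mmol/L.
E_new = (61.2/1)·log₁₀(16.3/109) = 61.20 · (-0.8252) = -50.50 mV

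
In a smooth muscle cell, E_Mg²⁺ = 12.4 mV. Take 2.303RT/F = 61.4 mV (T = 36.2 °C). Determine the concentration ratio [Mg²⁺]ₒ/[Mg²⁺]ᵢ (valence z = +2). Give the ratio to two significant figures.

log₁₀([out]/[in]) = E·z/(61.4) = 12.4 × 2 / 61.4 = 0.4039
[out]/[in] = 10^(0.4039) = 2.535

2.5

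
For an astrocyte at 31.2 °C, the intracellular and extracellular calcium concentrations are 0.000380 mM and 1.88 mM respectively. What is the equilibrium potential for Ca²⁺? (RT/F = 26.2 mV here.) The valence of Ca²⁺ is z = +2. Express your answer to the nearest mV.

111 mV

E = (26.2/z) · ln([Ca²⁺]_out/[Ca²⁺]_in) with z = +2.
= (26.2/2) · ln(1.88/0.000380) = 13.10 · ln(4947)
= 13.10 · (8.5066) = 111.44 mV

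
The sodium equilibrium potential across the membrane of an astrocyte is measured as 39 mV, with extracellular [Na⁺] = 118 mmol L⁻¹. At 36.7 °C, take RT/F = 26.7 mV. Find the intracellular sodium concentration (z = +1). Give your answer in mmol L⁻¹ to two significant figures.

27 mmol L⁻¹

Nernst: E = (26.7/1) · ln([out]/[in]), so ln([out]/[in]) = 39.0 × 1 / 26.7 = 1.4607.
[out]/[in] = e^(1.4607) = 4.309.
[in] = 118 / 4.309 = 27.39 mmol L⁻¹.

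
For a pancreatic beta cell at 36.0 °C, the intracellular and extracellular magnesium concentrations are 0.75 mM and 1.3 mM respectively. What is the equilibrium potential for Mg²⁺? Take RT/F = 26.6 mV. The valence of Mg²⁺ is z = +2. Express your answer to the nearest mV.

E = (26.6/z) · ln([Mg²⁺]_out/[Mg²⁺]_in) with z = +2.
= (26.6/2) · ln(1.3/0.75) = 13.30 · ln(1.733)
= 13.30 · (0.5500) = 7.32 mV

7 mV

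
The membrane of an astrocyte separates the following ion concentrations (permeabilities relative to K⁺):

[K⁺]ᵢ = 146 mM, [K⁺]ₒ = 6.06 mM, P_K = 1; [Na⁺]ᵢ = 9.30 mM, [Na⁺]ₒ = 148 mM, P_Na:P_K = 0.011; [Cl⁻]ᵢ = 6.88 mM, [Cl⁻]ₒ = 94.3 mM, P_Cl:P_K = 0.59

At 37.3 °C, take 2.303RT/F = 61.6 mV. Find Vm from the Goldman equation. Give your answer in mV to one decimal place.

-76.1 mV

Vm = 61.6 · log₁₀[(Σ P·[cation]ₒ + Σ P·[anion]ᵢ) / (Σ P·[cation]ᵢ + Σ P·[anion]ₒ)]
Numerator = 1×6.06 + 0.011×148 + 0.59×6.88 = 11.75
Denominator = 1×146 + 0.011×9.30 + 0.59×94.3 = 201.7
Vm = 61.6 · log₁₀(0.05823) = 61.6 × (-1.2349) = -76.07 mV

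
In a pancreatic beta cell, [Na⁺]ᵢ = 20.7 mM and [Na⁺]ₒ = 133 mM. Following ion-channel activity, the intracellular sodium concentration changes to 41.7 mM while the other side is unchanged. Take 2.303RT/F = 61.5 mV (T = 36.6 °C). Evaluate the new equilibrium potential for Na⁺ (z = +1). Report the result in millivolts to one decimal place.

31.0 mV

After the shift: [Na⁺]_out = 133, [Na⁺]_in = 41.7 mM.
E_new = (61.5/1)·log₁₀(133/41.7) = 61.50 · (0.5037) = 30.98 mV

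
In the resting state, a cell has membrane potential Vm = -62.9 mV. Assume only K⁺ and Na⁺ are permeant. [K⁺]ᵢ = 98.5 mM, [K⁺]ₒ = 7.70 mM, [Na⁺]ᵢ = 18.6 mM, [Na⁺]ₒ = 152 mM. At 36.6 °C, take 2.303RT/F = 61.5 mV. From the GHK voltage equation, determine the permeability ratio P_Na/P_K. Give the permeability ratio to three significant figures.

Let α = P_Na/P_K. GHK: Vm = 61.5·log₁₀[(Kₒ + α·Naₒ)/(Kᵢ + α·Naᵢ)].
10^(Vm/61.5) = 10^(-62.9/61.5) = 0.094893
So 0.094893·(Kᵢ + α·Naᵢ) = Kₒ + α·Naₒ → α = (0.094893·98.5 − 7.7) / (152.0 − 0.094893·18.6)
α = (9.347 − 7.7) / (152.0 − 1.765) = 1.647/150.2 = 0.01096

0.0110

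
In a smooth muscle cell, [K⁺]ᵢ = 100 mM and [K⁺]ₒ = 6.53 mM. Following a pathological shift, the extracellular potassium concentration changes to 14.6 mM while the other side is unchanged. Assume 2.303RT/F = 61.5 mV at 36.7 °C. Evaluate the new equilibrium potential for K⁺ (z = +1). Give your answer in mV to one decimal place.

-51.4 mV

After the shift: [K⁺]_out = 14.6, [K⁺]_in = 100 mM.
E_new = (61.5/1)·log₁₀(14.6/100) = 61.50 · (-0.8356) = -51.39 mV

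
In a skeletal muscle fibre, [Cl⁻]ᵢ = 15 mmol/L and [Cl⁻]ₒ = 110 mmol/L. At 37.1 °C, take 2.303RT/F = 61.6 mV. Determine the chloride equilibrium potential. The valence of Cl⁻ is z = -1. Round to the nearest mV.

E = (61.6/z) · log₁₀([Cl⁻]_out/[Cl⁻]_in) with z = -1.
For an anion, dividing by z = -1 reverses the sign.
= (61.6/-1) · log₁₀(110/15) = -61.60 · log₁₀(7.333)
= -61.60 · (0.8653) = -53.30 mV

-53 mV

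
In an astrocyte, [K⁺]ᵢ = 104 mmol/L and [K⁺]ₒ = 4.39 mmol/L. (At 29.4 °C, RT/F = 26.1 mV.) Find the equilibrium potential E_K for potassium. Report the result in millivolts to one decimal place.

E = (26.1/z) · ln([K⁺]_out/[K⁺]_in) with z = +1.
= (26.1/1) · ln(4.39/104) = 26.10 · ln(0.04221)
= 26.10 · (-3.1651) = -82.61 mV

-82.6 mV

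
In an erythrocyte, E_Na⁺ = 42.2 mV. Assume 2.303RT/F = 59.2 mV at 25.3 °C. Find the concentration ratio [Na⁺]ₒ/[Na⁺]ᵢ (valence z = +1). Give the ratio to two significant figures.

5.2

log₁₀([out]/[in]) = E·z/(59.2) = 42.2 × 1 / 59.2 = 0.7128
[out]/[in] = 10^(0.7128) = 5.162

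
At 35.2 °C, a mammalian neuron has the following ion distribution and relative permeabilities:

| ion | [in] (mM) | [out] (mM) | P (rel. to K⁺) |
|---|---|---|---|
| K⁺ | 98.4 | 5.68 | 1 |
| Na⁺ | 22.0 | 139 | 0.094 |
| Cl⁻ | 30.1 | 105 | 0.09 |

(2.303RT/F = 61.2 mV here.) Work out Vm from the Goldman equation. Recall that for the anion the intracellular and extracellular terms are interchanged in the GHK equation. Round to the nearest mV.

Vm = 61.2 · log₁₀[(Σ P·[cation]ₒ + Σ P·[anion]ᵢ) / (Σ P·[cation]ᵢ + Σ P·[anion]ₒ)]
Numerator = 1×5.68 + 0.094×139 + 0.09×30.1 = 21.46
Denominator = 1×98.4 + 0.094×22.0 + 0.09×105 = 109.9
Vm = 61.2 · log₁₀(0.19519) = 61.2 × (-0.7095) = -43.42 mV

-43 mV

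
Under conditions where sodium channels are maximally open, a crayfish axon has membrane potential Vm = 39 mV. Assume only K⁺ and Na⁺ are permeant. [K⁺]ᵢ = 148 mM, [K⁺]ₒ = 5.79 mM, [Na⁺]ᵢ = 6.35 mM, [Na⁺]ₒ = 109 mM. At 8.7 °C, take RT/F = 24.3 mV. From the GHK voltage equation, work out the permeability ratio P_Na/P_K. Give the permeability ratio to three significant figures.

Let α = P_Na/P_K. GHK: Vm = 24.3·ln[(Kₒ + α·Naₒ)/(Kᵢ + α·Naᵢ)].
e^(Vm/24.3) = e^(39.0/24.3) = 4.9776
So 4.9776·(Kᵢ + α·Naᵢ) = Kₒ + α·Naₒ → α = (4.9776·148.0 − 5.79) / (109.0 − 4.9776·6.35)
α = (736.7 − 5.79) / (109.0 − 31.61) = 730.9/77.39 = 9.444

9.44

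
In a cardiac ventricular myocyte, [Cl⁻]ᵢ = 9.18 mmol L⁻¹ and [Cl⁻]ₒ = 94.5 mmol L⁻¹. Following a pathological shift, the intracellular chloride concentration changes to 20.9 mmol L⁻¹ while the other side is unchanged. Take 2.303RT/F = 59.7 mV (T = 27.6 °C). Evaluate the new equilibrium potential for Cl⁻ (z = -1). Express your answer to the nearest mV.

-39 mV

After the shift: [Cl⁻]_out = 94.5, [Cl⁻]_in = 20.9 mmol L⁻¹.
E_new = (59.7/-1)·log₁₀(94.5/20.9) = -59.70 · (0.6553) = -39.12 mV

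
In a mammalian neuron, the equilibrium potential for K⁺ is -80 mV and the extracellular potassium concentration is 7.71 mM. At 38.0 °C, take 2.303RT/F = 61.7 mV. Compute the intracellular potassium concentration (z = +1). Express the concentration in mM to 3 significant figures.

Nernst: E = (61.7/1) · log₁₀([out]/[in]), so log₁₀([out]/[in]) = -80.0 × 1 / 61.7 = -1.2966.
[out]/[in] = 10^(-1.2966) = 0.05051.
[in] = 7.71 / 0.05051 = 152.6 mM.

153 mM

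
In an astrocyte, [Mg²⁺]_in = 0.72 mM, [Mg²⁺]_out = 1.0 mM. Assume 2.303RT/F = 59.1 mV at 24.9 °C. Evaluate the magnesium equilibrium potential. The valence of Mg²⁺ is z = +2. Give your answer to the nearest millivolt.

E = (59.1/z) · log₁₀([Mg²⁺]_out/[Mg²⁺]_in) with z = +2.
= (59.1/2) · log₁₀(1.0/0.72) = 29.55 · log₁₀(1.389)
= 29.55 · (0.1427) = 4.22 mV

4 mV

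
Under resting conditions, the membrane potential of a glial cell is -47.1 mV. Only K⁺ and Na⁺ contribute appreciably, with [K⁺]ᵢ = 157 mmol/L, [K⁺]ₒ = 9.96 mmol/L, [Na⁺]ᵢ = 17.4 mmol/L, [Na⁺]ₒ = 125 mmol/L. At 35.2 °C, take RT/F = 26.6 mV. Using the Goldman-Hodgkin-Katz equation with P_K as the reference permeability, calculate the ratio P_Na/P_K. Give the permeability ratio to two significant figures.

Let α = P_Na/P_K. GHK: Vm = 26.6·ln[(Kₒ + α·Naₒ)/(Kᵢ + α·Naᵢ)].
e^(Vm/26.6) = e^(-47.1/26.6) = 0.17022
So 0.17022·(Kᵢ + α·Naᵢ) = Kₒ + α·Naₒ → α = (0.17022·157.0 − 9.96) / (125.0 − 0.17022·17.4)
α = (26.72 − 9.96) / (125.0 − 2.962) = 16.76/122 = 0.1374

0.14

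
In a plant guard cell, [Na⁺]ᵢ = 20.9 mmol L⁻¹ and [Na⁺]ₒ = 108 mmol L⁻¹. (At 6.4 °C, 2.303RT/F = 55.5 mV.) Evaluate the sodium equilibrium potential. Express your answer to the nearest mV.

40 mV

E = (55.5/z) · log₁₀([Na⁺]_out/[Na⁺]_in) with z = +1.
= (55.5/1) · log₁₀(108/20.9) = 55.50 · log₁₀(5.167)
= 55.50 · (0.7133) = 39.59 mV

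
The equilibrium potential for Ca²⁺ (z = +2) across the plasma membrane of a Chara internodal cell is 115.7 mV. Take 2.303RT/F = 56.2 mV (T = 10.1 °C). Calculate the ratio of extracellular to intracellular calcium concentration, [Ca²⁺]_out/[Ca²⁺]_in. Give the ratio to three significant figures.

log₁₀([out]/[in]) = E·z/(56.2) = 115.7 × 2 / 56.2 = 4.1174
[out]/[in] = 10^(4.1174) = 1.311e+04

13100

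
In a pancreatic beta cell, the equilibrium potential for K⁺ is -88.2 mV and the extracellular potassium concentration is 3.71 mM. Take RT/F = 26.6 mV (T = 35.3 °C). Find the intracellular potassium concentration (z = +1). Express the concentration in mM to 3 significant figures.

102 mM

Nernst: E = (26.6/1) · ln([out]/[in]), so ln([out]/[in]) = -88.2 × 1 / 26.6 = -3.3158.
[out]/[in] = e^(-3.3158) = 0.03631.
[in] = 3.71 / 0.03631 = 102.2 mM.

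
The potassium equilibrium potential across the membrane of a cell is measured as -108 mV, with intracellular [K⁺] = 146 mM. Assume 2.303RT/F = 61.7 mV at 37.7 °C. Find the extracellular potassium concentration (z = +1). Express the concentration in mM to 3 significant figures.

Nernst: E = (61.7/1) · log₁₀([out]/[in]), so log₁₀([out]/[in]) = -108.0 × 1 / 61.7 = -1.7504.
[out]/[in] = 10^(-1.7504) = 0.01777.
[out] = 0.01777 × 146 = 2.594 mM.

2.59 mM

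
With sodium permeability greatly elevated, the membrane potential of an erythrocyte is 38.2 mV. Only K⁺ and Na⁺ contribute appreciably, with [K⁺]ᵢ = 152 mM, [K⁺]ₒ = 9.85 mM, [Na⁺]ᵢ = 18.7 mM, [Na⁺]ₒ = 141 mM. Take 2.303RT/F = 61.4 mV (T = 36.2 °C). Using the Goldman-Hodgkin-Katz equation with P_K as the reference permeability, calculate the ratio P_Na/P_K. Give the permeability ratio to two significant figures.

10

Let α = P_Na/P_K. GHK: Vm = 61.4·log₁₀[(Kₒ + α·Naₒ)/(Kᵢ + α·Naᵢ)].
10^(Vm/61.4) = 10^(38.2/61.4) = 4.1894
So 4.1894·(Kᵢ + α·Naᵢ) = Kₒ + α·Naₒ → α = (4.1894·152.0 − 9.85) / (141.0 − 4.1894·18.7)
α = (636.8 − 9.85) / (141.0 − 78.34) = 626.9/62.66 = 10.01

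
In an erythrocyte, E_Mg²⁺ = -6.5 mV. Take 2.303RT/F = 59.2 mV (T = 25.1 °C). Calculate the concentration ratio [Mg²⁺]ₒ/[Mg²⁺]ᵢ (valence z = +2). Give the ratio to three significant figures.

log₁₀([out]/[in]) = E·z/(59.2) = -6.5 × 2 / 59.2 = -0.2196
[out]/[in] = 10^(-0.2196) = 0.6031

0.603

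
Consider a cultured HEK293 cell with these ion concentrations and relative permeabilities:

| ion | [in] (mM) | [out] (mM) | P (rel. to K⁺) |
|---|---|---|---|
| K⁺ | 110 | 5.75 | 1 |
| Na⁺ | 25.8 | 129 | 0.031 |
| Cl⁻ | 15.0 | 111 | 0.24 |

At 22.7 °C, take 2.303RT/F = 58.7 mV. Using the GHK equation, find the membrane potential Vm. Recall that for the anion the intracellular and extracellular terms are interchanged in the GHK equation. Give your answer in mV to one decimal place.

Vm = 58.7 · log₁₀[(Σ P·[cation]ₒ + Σ P·[anion]ᵢ) / (Σ P·[cation]ᵢ + Σ P·[anion]ₒ)]
Numerator = 1×5.75 + 0.031×129 + 0.24×15.0 = 13.35
Denominator = 1×110 + 0.031×25.8 + 0.24×111 = 137.4
Vm = 58.7 · log₁₀(0.097126) = 58.7 × (-1.0127) = -59.44 mV

-59.4 mV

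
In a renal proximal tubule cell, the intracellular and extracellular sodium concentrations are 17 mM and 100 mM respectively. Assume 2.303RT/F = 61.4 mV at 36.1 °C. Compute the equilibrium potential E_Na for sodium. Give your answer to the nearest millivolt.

47 mV

E = (61.4/z) · log₁₀([Na⁺]_out/[Na⁺]_in) with z = +1.
= (61.4/1) · log₁₀(100/17) = 61.40 · log₁₀(5.882)
= 61.40 · (0.7696) = 47.25 mV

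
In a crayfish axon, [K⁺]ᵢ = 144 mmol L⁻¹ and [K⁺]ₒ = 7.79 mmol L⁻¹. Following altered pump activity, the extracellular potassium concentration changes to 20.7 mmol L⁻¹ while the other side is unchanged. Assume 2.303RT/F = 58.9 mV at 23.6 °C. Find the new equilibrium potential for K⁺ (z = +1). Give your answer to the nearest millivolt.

After the shift: [K⁺]_out = 20.7, [K⁺]_in = 144 mmol L⁻¹.
E_new = (58.9/1)·log₁₀(20.7/144) = 58.90 · (-0.8424) = -49.62 mV

-50 mV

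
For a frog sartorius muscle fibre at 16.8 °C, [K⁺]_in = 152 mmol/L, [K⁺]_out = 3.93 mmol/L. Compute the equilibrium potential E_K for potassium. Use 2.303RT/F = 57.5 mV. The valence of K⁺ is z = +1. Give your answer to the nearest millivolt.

-91 mV

E = (57.5/z) · log₁₀([K⁺]_out/[K⁺]_in) with z = +1.
= (57.5/1) · log₁₀(3.93/152) = 57.50 · log₁₀(0.02586)
= 57.50 · (-1.5875) = -91.28 mV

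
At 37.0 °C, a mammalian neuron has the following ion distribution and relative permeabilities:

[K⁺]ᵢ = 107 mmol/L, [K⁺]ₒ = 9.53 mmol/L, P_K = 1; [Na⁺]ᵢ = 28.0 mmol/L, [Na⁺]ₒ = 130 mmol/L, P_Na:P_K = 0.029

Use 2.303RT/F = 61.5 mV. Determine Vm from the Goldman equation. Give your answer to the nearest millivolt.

Vm = 61.5 · log₁₀[(Σ P·[cation]ₒ + Σ P·[anion]ᵢ) / (Σ P·[cation]ᵢ + Σ P·[anion]ₒ)]
Numerator = 1×9.53 + 0.029×130 = 13.3
Denominator = 1×107 + 0.029×28.0 = 107.8
Vm = 61.5 · log₁₀(0.12336) = 61.5 × (-0.9088) = -55.89 mV

-56 mV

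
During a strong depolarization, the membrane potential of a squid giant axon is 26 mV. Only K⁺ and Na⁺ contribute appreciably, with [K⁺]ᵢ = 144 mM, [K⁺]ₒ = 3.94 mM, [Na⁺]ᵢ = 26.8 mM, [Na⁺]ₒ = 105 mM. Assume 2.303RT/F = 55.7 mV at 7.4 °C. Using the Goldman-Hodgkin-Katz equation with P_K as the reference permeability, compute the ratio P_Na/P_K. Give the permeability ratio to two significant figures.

Let α = P_Na/P_K. GHK: Vm = 55.7·log₁₀[(Kₒ + α·Naₒ)/(Kᵢ + α·Naᵢ)].
10^(Vm/55.7) = 10^(26.0/55.7) = 2.9295
So 2.9295·(Kᵢ + α·Naᵢ) = Kₒ + α·Naₒ → α = (2.9295·144.0 − 3.94) / (105.0 − 2.9295·26.8)
α = (421.8 − 3.94) / (105.0 − 78.51) = 417.9/26.49 = 15.78

16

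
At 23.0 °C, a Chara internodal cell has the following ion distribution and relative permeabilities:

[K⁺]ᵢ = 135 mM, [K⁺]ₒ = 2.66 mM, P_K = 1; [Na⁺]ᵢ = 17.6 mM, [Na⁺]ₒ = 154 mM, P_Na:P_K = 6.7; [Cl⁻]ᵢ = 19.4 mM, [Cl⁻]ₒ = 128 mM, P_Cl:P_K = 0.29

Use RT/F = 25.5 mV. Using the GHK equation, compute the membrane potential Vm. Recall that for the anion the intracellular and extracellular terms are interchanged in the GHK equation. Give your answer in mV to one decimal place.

32.6 mV

Vm = 25.5 · ln[(Σ P·[cation]ₒ + Σ P·[anion]ᵢ) / (Σ P·[cation]ᵢ + Σ P·[anion]ₒ)]
Numerator = 1×2.66 + 6.7×154 + 0.29×19.4 = 1040
Denominator = 1×135 + 6.7×17.6 + 0.29×128 = 290
Vm = 25.5 · ln(3.586) = 25.5 × (1.2770) = 32.56 mV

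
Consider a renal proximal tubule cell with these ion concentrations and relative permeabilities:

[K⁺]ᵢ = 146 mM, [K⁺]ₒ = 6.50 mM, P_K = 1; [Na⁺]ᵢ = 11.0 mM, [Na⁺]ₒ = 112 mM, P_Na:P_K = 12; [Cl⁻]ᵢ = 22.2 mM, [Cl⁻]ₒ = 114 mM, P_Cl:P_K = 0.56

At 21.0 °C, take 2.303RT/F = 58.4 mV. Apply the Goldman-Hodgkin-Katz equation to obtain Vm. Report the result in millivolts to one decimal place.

Vm = 58.4 · log₁₀[(Σ P·[cation]ₒ + Σ P·[anion]ᵢ) / (Σ P·[cation]ᵢ + Σ P·[anion]ₒ)]
Numerator = 1×6.50 + 12×112 + 0.56×22.2 = 1363
Denominator = 1×146 + 12×11.0 + 0.56×114 = 341.8
Vm = 58.4 · log₁₀(3.987) = 58.4 × (0.6007) = 35.08 mV

35.1 mV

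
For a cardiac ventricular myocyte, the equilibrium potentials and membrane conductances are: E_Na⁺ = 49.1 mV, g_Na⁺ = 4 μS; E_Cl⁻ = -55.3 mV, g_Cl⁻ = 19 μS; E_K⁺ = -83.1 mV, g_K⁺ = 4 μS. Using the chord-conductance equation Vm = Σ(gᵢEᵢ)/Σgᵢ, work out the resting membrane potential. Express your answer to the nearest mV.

Σ gᵢEᵢ = 4·(49.1) + 19·(-55.3) + 4·(-83.1) = -1186.70
Σ gᵢ = 4 + 19 + 4 = 27
Vm = -1186.70 / 27 = -43.95 mV

-44 mV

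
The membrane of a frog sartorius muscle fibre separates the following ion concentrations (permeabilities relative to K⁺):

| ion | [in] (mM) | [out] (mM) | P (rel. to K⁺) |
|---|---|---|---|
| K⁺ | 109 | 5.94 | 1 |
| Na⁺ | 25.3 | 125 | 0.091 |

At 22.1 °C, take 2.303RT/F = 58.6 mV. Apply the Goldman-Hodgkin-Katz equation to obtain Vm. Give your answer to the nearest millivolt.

-47 mV

Vm = 58.6 · log₁₀[(Σ P·[cation]ₒ + Σ P·[anion]ᵢ) / (Σ P·[cation]ᵢ + Σ P·[anion]ₒ)]
Numerator = 1×5.94 + 0.091×125 = 17.32
Denominator = 1×109 + 0.091×25.3 = 111.3
Vm = 58.6 · log₁₀(0.15557) = 58.6 × (-0.8081) = -47.35 mV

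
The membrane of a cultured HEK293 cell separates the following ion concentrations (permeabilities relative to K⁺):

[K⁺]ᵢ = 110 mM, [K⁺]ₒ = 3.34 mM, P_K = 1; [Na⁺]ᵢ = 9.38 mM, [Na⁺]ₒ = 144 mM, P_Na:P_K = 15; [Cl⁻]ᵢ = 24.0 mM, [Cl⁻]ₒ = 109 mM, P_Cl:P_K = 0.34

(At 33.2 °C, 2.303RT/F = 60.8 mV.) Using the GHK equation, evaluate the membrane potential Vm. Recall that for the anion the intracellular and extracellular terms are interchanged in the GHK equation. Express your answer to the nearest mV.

Vm = 60.8 · log₁₀[(Σ P·[cation]ₒ + Σ P·[anion]ᵢ) / (Σ P·[cation]ᵢ + Σ P·[anion]ₒ)]
Numerator = 1×3.34 + 15×144 + 0.34×24.0 = 2172
Denominator = 1×110 + 15×9.38 + 0.34×109 = 287.8
Vm = 60.8 · log₁₀(7.5462) = 60.8 × (0.8777) = 53.37 mV

53 mV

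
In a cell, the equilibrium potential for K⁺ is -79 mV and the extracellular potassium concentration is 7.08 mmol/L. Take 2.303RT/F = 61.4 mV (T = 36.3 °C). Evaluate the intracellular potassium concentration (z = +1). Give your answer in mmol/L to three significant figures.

Nernst: E = (61.4/1) · log₁₀([out]/[in]), so log₁₀([out]/[in]) = -79.0 × 1 / 61.4 = -1.2866.
[out]/[in] = 10^(-1.2866) = 0.05168.
[in] = 7.08 / 0.05168 = 137 mmol/L.

137 mmol/L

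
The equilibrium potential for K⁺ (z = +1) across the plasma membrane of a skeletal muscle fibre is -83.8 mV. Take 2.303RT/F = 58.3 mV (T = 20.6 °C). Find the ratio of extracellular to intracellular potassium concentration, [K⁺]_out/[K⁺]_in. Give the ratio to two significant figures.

0.037

log₁₀([out]/[in]) = E·z/(58.3) = -83.8 × 1 / 58.3 = -1.4374
[out]/[in] = 10^(-1.4374) = 0.03653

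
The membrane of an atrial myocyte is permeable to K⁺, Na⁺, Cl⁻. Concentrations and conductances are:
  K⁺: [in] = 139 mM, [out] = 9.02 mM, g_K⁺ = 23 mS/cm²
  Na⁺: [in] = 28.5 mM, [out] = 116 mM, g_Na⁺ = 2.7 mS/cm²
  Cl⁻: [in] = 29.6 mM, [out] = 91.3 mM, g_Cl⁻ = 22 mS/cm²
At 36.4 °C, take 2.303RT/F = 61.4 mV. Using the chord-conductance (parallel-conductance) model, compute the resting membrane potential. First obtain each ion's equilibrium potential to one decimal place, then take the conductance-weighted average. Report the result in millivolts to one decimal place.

-46.9 mV

E_K⁺ = (61.4/1)·log₁₀(9.02/139) = -72.9 mV
E_Na⁺ = (61.4/1)·log₁₀(116/28.5) = 37.4 mV
E_Cl⁻ = (61.4/-1)·log₁₀(91.3/29.6) = -30.0 mV
Vm = (Σ gᵢEᵢ)/(Σ gᵢ) = (23·-72.9 + 2.7·37.4 + 22·-30.0) / (23 + 2.7 + 22)
= -2235.72 / 47.7 = -46.87 mV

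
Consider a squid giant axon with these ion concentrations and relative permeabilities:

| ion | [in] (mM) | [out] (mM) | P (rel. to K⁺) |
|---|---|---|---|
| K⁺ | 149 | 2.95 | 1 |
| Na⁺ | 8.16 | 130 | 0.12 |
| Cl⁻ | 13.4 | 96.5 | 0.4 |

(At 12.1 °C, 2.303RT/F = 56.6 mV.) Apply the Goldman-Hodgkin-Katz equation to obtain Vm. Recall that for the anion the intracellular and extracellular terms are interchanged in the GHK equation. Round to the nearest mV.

Vm = 56.6 · log₁₀[(Σ P·[cation]ₒ + Σ P·[anion]ᵢ) / (Σ P·[cation]ᵢ + Σ P·[anion]ₒ)]
Numerator = 1×2.95 + 0.12×130 + 0.4×13.4 = 23.91
Denominator = 1×149 + 0.12×8.16 + 0.4×96.5 = 188.6
Vm = 56.6 · log₁₀(0.12679) = 56.6 × (-0.8969) = -50.77 mV

-51 mV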